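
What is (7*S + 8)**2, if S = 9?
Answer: 5041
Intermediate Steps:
(7*S + 8)**2 = (7*9 + 8)**2 = (63 + 8)**2 = 71**2 = 5041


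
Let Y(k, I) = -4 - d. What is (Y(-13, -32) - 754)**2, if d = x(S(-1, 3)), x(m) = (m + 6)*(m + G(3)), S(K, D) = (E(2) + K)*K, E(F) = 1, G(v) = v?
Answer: 602176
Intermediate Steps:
S(K, D) = K*(1 + K) (S(K, D) = (1 + K)*K = K*(1 + K))
x(m) = (3 + m)*(6 + m) (x(m) = (m + 6)*(m + 3) = (6 + m)*(3 + m) = (3 + m)*(6 + m))
d = 18 (d = 18 + (-(1 - 1))**2 + 9*(-(1 - 1)) = 18 + (-1*0)**2 + 9*(-1*0) = 18 + 0**2 + 9*0 = 18 + 0 + 0 = 18)
Y(k, I) = -22 (Y(k, I) = -4 - 1*18 = -4 - 18 = -22)
(Y(-13, -32) - 754)**2 = (-22 - 754)**2 = (-776)**2 = 602176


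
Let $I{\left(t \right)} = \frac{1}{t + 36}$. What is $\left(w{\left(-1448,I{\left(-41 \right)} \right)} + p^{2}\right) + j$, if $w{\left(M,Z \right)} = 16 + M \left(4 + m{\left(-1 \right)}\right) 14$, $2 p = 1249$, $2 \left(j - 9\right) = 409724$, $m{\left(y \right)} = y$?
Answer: $\frac{2136285}{4} \approx 5.3407 \cdot 10^{5}$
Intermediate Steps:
$I{\left(t \right)} = \frac{1}{36 + t}$
$j = 204871$ ($j = 9 + \frac{1}{2} \cdot 409724 = 9 + 204862 = 204871$)
$p = \frac{1249}{2}$ ($p = \frac{1}{2} \cdot 1249 = \frac{1249}{2} \approx 624.5$)
$w{\left(M,Z \right)} = 16 + 42 M$ ($w{\left(M,Z \right)} = 16 + M \left(4 - 1\right) 14 = 16 + M 3 \cdot 14 = 16 + 3 M 14 = 16 + 42 M$)
$\left(w{\left(-1448,I{\left(-41 \right)} \right)} + p^{2}\right) + j = \left(\left(16 + 42 \left(-1448\right)\right) + \left(\frac{1249}{2}\right)^{2}\right) + 204871 = \left(\left(16 - 60816\right) + \frac{1560001}{4}\right) + 204871 = \left(-60800 + \frac{1560001}{4}\right) + 204871 = \frac{1316801}{4} + 204871 = \frac{2136285}{4}$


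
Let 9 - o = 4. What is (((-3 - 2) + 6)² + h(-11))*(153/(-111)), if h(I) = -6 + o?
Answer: 0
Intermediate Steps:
o = 5 (o = 9 - 1*4 = 9 - 4 = 5)
h(I) = -1 (h(I) = -6 + 5 = -1)
(((-3 - 2) + 6)² + h(-11))*(153/(-111)) = (((-3 - 2) + 6)² - 1)*(153/(-111)) = ((-5 + 6)² - 1)*(153*(-1/111)) = (1² - 1)*(-51/37) = (1 - 1)*(-51/37) = 0*(-51/37) = 0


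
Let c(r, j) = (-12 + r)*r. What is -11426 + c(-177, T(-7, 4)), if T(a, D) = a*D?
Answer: 22027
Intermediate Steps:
T(a, D) = D*a
c(r, j) = r*(-12 + r)
-11426 + c(-177, T(-7, 4)) = -11426 - 177*(-12 - 177) = -11426 - 177*(-189) = -11426 + 33453 = 22027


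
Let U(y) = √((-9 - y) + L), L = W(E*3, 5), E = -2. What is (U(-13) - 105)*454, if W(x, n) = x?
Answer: -47670 + 454*I*√2 ≈ -47670.0 + 642.05*I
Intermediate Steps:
L = -6 (L = -2*3 = -6)
U(y) = √(-15 - y) (U(y) = √((-9 - y) - 6) = √(-15 - y))
(U(-13) - 105)*454 = (√(-15 - 1*(-13)) - 105)*454 = (√(-15 + 13) - 105)*454 = (√(-2) - 105)*454 = (I*√2 - 105)*454 = (-105 + I*√2)*454 = -47670 + 454*I*√2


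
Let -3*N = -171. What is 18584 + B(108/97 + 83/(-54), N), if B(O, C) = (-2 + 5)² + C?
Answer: 18650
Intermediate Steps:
N = 57 (N = -⅓*(-171) = 57)
B(O, C) = 9 + C (B(O, C) = 3² + C = 9 + C)
18584 + B(108/97 + 83/(-54), N) = 18584 + (9 + 57) = 18584 + 66 = 18650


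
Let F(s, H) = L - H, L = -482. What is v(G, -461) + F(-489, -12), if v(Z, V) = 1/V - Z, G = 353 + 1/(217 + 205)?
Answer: -160108949/194542 ≈ -823.00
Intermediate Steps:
G = 148967/422 (G = 353 + 1/422 = 148967/422 ≈ 353.00)
F(s, H) = -482 - H
v(G, -461) + F(-489, -12) = (1/(-461) - 1*148967/422) + (-482 - 1*(-12)) = (-1/461 - 148967/422) + (-482 + 12) = -68674209/194542 - 470 = -160108949/194542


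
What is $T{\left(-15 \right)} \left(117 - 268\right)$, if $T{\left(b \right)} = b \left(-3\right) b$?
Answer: $101925$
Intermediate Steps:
$T{\left(b \right)} = - 3 b^{2}$ ($T{\left(b \right)} = - 3 b b = - 3 b^{2}$)
$T{\left(-15 \right)} \left(117 - 268\right) = - 3 \left(-15\right)^{2} \left(117 - 268\right) = \left(-3\right) 225 \left(-151\right) = \left(-675\right) \left(-151\right) = 101925$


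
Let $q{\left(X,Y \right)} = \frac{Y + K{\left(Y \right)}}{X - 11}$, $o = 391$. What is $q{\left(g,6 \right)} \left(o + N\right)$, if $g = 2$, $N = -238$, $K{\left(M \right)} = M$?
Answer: $-204$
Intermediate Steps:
$q{\left(X,Y \right)} = \frac{2 Y}{-11 + X}$ ($q{\left(X,Y \right)} = \frac{Y + Y}{X - 11} = \frac{2 Y}{-11 + X}$)
$q{\left(g,6 \right)} \left(o + N\right) = 2 \cdot 6 \frac{1}{-11 + 2} \left(391 - 238\right) = 2 \cdot 6 \frac{1}{-9} \cdot 153 = 2 \cdot 6 \left(- \frac{1}{9}\right) 153 = \left(- \frac{4}{3}\right) 153 = -204$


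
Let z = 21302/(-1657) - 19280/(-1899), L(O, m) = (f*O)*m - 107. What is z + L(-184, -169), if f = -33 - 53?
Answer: -8415274118947/3146643 ≈ -2.6744e+6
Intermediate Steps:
f = -86
L(O, m) = -107 - 86*O*m (L(O, m) = (-86*O)*m - 107 = -86*O*m - 107 = -107 - 86*O*m)
z = -8505538/3146643 (z = 21302*(-1/1657) - 19280*(-1/1899) = -21302/1657 + 19280/1899 = -8505538/3146643 ≈ -2.7031)
z + L(-184, -169) = -8505538/3146643 + (-107 - 86*(-184)*(-169)) = -8505538/3146643 + (-107 - 2674256) = -8505538/3146643 - 2674363 = -8415274118947/3146643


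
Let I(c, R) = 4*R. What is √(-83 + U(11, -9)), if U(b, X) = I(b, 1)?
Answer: I*√79 ≈ 8.8882*I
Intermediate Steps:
U(b, X) = 4 (U(b, X) = 4*1 = 4)
√(-83 + U(11, -9)) = √(-83 + 4) = √(-79) = I*√79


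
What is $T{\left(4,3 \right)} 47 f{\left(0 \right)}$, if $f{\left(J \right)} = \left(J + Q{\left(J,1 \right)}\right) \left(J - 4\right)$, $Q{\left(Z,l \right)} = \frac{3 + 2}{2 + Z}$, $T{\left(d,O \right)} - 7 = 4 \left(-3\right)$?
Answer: $2350$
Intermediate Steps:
$T{\left(d,O \right)} = -5$ ($T{\left(d,O \right)} = 7 + 4 \left(-3\right) = 7 - 12 = -5$)
$Q{\left(Z,l \right)} = \frac{5}{2 + Z}$
$f{\left(J \right)} = \left(-4 + J\right) \left(J + \frac{5}{2 + J}\right)$ ($f{\left(J \right)} = \left(J + \frac{5}{2 + J}\right) \left(J - 4\right) = \left(J + \frac{5}{2 + J}\right) \left(-4 + J\right) = \left(-4 + J\right) \left(J + \frac{5}{2 + J}\right)$)
$T{\left(4,3 \right)} 47 f{\left(0 \right)} = \left(-5\right) 47 \frac{-20 + 5 \cdot 0 + 0 \left(-4 + 0\right) \left(2 + 0\right)}{2 + 0} = - 235 \frac{-20 + 0 + 0 \left(-4\right) 2}{2} = - 235 \frac{-20 + 0 + 0}{2} = - 235 \cdot \frac{1}{2} \left(-20\right) = \left(-235\right) \left(-10\right) = 2350$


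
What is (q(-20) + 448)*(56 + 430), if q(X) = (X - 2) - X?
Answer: 216756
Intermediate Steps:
q(X) = -2 (q(X) = (-2 + X) - X = -2)
(q(-20) + 448)*(56 + 430) = (-2 + 448)*(56 + 430) = 446*486 = 216756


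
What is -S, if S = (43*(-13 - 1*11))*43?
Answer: 44376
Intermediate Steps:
S = -44376 (S = (43*(-13 - 11))*43 = (43*(-24))*43 = -1032*43 = -44376)
-S = -1*(-44376) = 44376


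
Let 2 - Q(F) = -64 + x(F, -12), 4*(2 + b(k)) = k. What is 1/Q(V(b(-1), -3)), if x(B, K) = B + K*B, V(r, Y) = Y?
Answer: 1/33 ≈ 0.030303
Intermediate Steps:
b(k) = -2 + k/4
x(B, K) = B + B*K
Q(F) = 66 + 11*F (Q(F) = 2 - (-64 + F*(1 - 12)) = 2 - (-64 + F*(-11)) = 2 - (-64 - 11*F) = 2 + (64 + 11*F) = 66 + 11*F)
1/Q(V(b(-1), -3)) = 1/(66 + 11*(-3)) = 1/(66 - 33) = 1/33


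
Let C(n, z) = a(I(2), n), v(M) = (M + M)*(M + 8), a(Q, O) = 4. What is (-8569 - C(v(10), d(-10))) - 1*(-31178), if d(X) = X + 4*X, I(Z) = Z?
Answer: 22605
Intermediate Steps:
d(X) = 5*X
v(M) = 2*M*(8 + M) (v(M) = (2*M)*(8 + M) = 2*M*(8 + M))
C(n, z) = 4
(-8569 - C(v(10), d(-10))) - 1*(-31178) = (-8569 - 1*4) - 1*(-31178) = (-8569 - 4) + 31178 = -8573 + 31178 = 22605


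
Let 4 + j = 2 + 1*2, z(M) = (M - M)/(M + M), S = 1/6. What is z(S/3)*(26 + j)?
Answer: 0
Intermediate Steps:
S = ⅙ ≈ 0.16667
z(M) = 0 (z(M) = 0/((2*M)) = 0*(1/(2*M)) = 0)
j = 0 (j = -4 + (2 + 1*2) = -4 + (2 + 2) = -4 + 4 = 0)
z(S/3)*(26 + j) = 0*(26 + 0) = 0*26 = 0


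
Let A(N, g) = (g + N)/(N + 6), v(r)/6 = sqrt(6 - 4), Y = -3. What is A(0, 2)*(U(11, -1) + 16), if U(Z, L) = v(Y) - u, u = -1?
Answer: 17/3 + 2*sqrt(2) ≈ 8.4951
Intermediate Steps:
v(r) = 6*sqrt(2) (v(r) = 6*sqrt(6 - 4) = 6*sqrt(2))
A(N, g) = (N + g)/(6 + N)
U(Z, L) = 1 + 6*sqrt(2) (U(Z, L) = 6*sqrt(2) - 1*(-1) = 6*sqrt(2) + 1 = 1 + 6*sqrt(2))
A(0, 2)*(U(11, -1) + 16) = ((0 + 2)/(6 + 0))*((1 + 6*sqrt(2)) + 16) = (2/6)*(17 + 6*sqrt(2)) = ((1/6)*2)*(17 + 6*sqrt(2)) = (17 + 6*sqrt(2))/3 = 17/3 + 2*sqrt(2)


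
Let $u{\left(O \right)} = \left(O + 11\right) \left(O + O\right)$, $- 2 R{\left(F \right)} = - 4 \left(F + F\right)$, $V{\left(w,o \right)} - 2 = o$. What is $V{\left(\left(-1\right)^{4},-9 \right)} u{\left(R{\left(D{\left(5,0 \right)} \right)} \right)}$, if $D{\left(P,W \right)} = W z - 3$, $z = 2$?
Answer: $-168$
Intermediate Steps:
$V{\left(w,o \right)} = 2 + o$
$D{\left(P,W \right)} = -3 + 2 W$ ($D{\left(P,W \right)} = W 2 - 3 = 2 W - 3 = -3 + 2 W$)
$R{\left(F \right)} = 4 F$ ($R{\left(F \right)} = - \frac{\left(-4\right) \left(F + F\right)}{2} = - \frac{\left(-4\right) 2 F}{2} = - \frac{\left(-8\right) F}{2} = 4 F$)
$u{\left(O \right)} = 2 O \left(11 + O\right)$ ($u{\left(O \right)} = \left(11 + O\right) 2 O = 2 O \left(11 + O\right)$)
$V{\left(\left(-1\right)^{4},-9 \right)} u{\left(R{\left(D{\left(5,0 \right)} \right)} \right)} = \left(2 - 9\right) 2 \cdot 4 \left(-3 + 2 \cdot 0\right) \left(11 + 4 \left(-3 + 2 \cdot 0\right)\right) = - 7 \cdot 2 \cdot 4 \left(-3 + 0\right) \left(11 + 4 \left(-3 + 0\right)\right) = - 7 \cdot 2 \cdot 4 \left(-3\right) \left(11 + 4 \left(-3\right)\right) = - 7 \cdot 2 \left(-12\right) \left(11 - 12\right) = - 7 \cdot 2 \left(-12\right) \left(-1\right) = \left(-7\right) 24 = -168$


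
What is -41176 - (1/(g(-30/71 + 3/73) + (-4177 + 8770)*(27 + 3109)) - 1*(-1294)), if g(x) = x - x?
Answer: -611722930561/14403648 ≈ -42470.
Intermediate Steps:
g(x) = 0
-41176 - (1/(g(-30/71 + 3/73) + (-4177 + 8770)*(27 + 3109)) - 1*(-1294)) = -41176 - (1/(0 + (-4177 + 8770)*(27 + 3109)) - 1*(-1294)) = -41176 - (1/(0 + 4593*3136) + 1294) = -41176 - (1/(0 + 14403648) + 1294) = -41176 - (1/14403648 + 1294) = -41176 - 1*18638320513/14403648 = -41176 - 18638320513/14403648 = -611722930561/14403648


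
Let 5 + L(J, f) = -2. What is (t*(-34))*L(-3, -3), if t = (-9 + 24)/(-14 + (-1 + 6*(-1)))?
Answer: -170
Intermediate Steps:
L(J, f) = -7 (L(J, f) = -5 - 2 = -7)
t = -5/7 (t = 15/(-14 + (-1 - 6)) = 15/(-14 - 7) = 15/(-21) = 15*(-1/21) = -5/7 ≈ -0.71429)
(t*(-34))*L(-3, -3) = -5/7*(-34)*(-7) = (170/7)*(-7) = -170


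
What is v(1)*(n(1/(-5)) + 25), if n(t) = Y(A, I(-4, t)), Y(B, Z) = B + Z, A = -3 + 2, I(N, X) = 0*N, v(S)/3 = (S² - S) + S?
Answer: 72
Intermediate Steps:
v(S) = 3*S² (v(S) = 3*((S² - S) + S) = 3*S²)
I(N, X) = 0
A = -1
n(t) = -1 (n(t) = -1 + 0 = -1)
v(1)*(n(1/(-5)) + 25) = (3*1²)*(-1 + 25) = (3*1)*24 = 3*24 = 72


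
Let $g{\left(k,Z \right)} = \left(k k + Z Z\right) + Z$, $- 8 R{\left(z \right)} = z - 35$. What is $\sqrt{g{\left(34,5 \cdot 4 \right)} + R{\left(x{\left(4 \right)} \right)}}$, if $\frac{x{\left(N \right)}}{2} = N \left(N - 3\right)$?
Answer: $\frac{19 \sqrt{70}}{4} \approx 39.741$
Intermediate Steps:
$x{\left(N \right)} = 2 N \left(-3 + N\right)$ ($x{\left(N \right)} = 2 N \left(N - 3\right) = 2 N \left(-3 + N\right)$)
$R{\left(z \right)} = \frac{35}{8} - \frac{z}{8}$ ($R{\left(z \right)} = - \frac{z - 35}{8} = - \frac{-35 + z}{8} = \frac{35}{8} - \frac{z}{8}$)
$g{\left(k,Z \right)} = Z + Z^{2} + k^{2}$ ($g{\left(k,Z \right)} = \left(k^{2} + Z^{2}\right) + Z = \left(Z^{2} + k^{2}\right) + Z = Z + Z^{2} + k^{2}$)
$\sqrt{g{\left(34,5 \cdot 4 \right)} + R{\left(x{\left(4 \right)} \right)}} = \sqrt{\left(5 \cdot 4 + \left(5 \cdot 4\right)^{2} + 34^{2}\right) + \left(\frac{35}{8} - \frac{2 \cdot 4 \left(-3 + 4\right)}{8}\right)} = \sqrt{\left(20 + 20^{2} + 1156\right) + \left(\frac{35}{8} - \frac{2 \cdot 4 \cdot 1}{8}\right)} = \sqrt{\left(20 + 400 + 1156\right) + \left(\frac{35}{8} - 1\right)} = \sqrt{1576 + \left(\frac{35}{8} - 1\right)} = \sqrt{1576 + \frac{27}{8}} = \sqrt{\frac{12635}{8}} = \frac{19 \sqrt{70}}{4}$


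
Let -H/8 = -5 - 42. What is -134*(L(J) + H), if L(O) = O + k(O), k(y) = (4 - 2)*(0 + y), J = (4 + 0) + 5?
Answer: -54002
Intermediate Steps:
J = 9 (J = 4 + 5 = 9)
k(y) = 2*y
L(O) = 3*O (L(O) = O + 2*O = 3*O)
H = 376 (H = -8*(-5 - 42) = -8*(-47) = 376)
-134*(L(J) + H) = -134*(3*9 + 376) = -134*(27 + 376) = -134*403 = -54002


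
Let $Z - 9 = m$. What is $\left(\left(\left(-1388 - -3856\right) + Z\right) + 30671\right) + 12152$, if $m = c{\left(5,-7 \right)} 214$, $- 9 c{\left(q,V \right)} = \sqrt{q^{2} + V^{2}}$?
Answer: $45300 - \frac{214 \sqrt{74}}{9} \approx 45095.0$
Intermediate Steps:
$c{\left(q,V \right)} = - \frac{\sqrt{V^{2} + q^{2}}}{9}$ ($c{\left(q,V \right)} = - \frac{\sqrt{q^{2} + V^{2}}}{9} = - \frac{\sqrt{V^{2} + q^{2}}}{9}$)
$m = - \frac{214 \sqrt{74}}{9}$ ($m = - \frac{\sqrt{\left(-7\right)^{2} + 5^{2}}}{9} \cdot 214 = - \frac{\sqrt{49 + 25}}{9} \cdot 214 = - \frac{\sqrt{74}}{9} \cdot 214 = - \frac{214 \sqrt{74}}{9} \approx -204.54$)
$Z = 9 - \frac{214 \sqrt{74}}{9} \approx -195.54$
$\left(\left(\left(-1388 - -3856\right) + Z\right) + 30671\right) + 12152 = \left(\left(\left(-1388 - -3856\right) + \left(9 - \frac{214 \sqrt{74}}{9}\right)\right) + 30671\right) + 12152 = \left(\left(\left(-1388 + 3856\right) + \left(9 - \frac{214 \sqrt{74}}{9}\right)\right) + 30671\right) + 12152 = \left(\left(2468 + \left(9 - \frac{214 \sqrt{74}}{9}\right)\right) + 30671\right) + 12152 = \left(\left(2477 - \frac{214 \sqrt{74}}{9}\right) + 30671\right) + 12152 = \left(33148 - \frac{214 \sqrt{74}}{9}\right) + 12152 = 45300 - \frac{214 \sqrt{74}}{9}$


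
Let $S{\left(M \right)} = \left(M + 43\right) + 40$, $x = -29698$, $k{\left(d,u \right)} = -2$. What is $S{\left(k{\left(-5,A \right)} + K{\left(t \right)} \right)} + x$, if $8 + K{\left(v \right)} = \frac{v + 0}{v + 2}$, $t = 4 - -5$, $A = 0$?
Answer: $- \frac{325866}{11} \approx -29624.0$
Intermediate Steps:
$t = 9$ ($t = 4 + 5 = 9$)
$K{\left(v \right)} = -8 + \frac{v}{2 + v}$ ($K{\left(v \right)} = -8 + \frac{v + 0}{v + 2} = -8 + \frac{v}{2 + v}$)
$S{\left(M \right)} = 83 + M$ ($S{\left(M \right)} = \left(43 + M\right) + 40 = 83 + M$)
$S{\left(k{\left(-5,A \right)} + K{\left(t \right)} \right)} + x = \left(83 + \left(-2 + \frac{-16 - 63}{2 + 9}\right)\right) - 29698 = \left(83 + \left(-2 + \frac{-16 - 63}{11}\right)\right) - 29698 = \left(83 + \left(-2 + \frac{1}{11} \left(-79\right)\right)\right) - 29698 = \left(83 - \frac{101}{11}\right) - 29698 = \frac{812}{11} - 29698 = - \frac{325866}{11}$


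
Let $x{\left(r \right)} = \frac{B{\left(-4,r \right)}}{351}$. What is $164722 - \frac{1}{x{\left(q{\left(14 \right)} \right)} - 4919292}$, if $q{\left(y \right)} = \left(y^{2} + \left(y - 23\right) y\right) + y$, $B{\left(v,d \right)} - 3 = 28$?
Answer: $\frac{284420776399193}{1726671461} \approx 1.6472 \cdot 10^{5}$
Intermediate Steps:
$B{\left(v,d \right)} = 31$ ($B{\left(v,d \right)} = 3 + 28 = 31$)
$q{\left(y \right)} = y + y^{2} + y \left(-23 + y\right)$ ($q{\left(y \right)} = \left(y^{2} + \left(y - 23\right) y\right) + y = \left(y^{2} + \left(-23 + y\right) y\right) + y = \left(y^{2} + y \left(-23 + y\right)\right) + y = y + y^{2} + y \left(-23 + y\right)$)
$x{\left(r \right)} = \frac{31}{351}$
$164722 - \frac{1}{x{\left(q{\left(14 \right)} \right)} - 4919292} = 164722 - \frac{1}{\frac{31}{351} - 4919292} = 164722 - \frac{1}{- \frac{1726671461}{351}} = 164722 - - \frac{351}{1726671461} = 164722 + \frac{351}{1726671461} = \frac{284420776399193}{1726671461}$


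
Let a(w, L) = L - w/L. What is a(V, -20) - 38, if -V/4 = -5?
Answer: -57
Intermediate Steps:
V = 20 (V = -4*(-5) = 20)
a(w, L) = L - w/L
a(V, -20) - 38 = (-20 - 1*20/(-20)) - 38 = (-20 - 1*20*(-1/20)) - 38 = (-20 + 1) - 38 = -19 - 38 = -57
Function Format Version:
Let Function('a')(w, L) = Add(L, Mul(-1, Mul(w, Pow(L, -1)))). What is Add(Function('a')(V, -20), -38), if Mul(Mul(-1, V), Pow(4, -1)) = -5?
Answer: -57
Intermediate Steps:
V = 20 (V = Mul(-4, -5) = 20)
Function('a')(w, L) = Add(L, Mul(-1, w, Pow(L, -1)))
Add(Function('a')(V, -20), -38) = Add(Add(-20, Mul(-1, 20, Pow(-20, -1))), -38) = Add(Add(-20, Mul(-1, 20, Rational(-1, 20))), -38) = Add(Add(-20, 1), -38) = Add(-19, -38) = -57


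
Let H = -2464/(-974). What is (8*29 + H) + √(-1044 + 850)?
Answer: 114216/487 + I*√194 ≈ 234.53 + 13.928*I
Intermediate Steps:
H = 1232/487 (H = -2464*(-1/974) = 1232/487 ≈ 2.5298)
(8*29 + H) + √(-1044 + 850) = (8*29 + 1232/487) + √(-1044 + 850) = (232 + 1232/487) + √(-194) = 114216/487 + I*√194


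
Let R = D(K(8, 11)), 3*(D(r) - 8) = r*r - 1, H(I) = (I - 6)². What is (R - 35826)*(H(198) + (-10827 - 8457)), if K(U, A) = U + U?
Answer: -628186140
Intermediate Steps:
H(I) = (-6 + I)²
K(U, A) = 2*U
D(r) = 23/3 + r²/3 (D(r) = 8 + (r*r - 1)/3 = 8 + (r² - 1)/3 = 8 + (-1 + r²)/3 = 8 + (-⅓ + r²/3) = 23/3 + r²/3)
R = 93 (R = 23/3 + (2*8)²/3 = 23/3 + (⅓)*16² = 23/3 + (⅓)*256 = 23/3 + 256/3 = 93)
(R - 35826)*(H(198) + (-10827 - 8457)) = (93 - 35826)*((-6 + 198)² + (-10827 - 8457)) = -35733*(192² - 19284) = -35733*(36864 - 19284) = -35733*17580 = -628186140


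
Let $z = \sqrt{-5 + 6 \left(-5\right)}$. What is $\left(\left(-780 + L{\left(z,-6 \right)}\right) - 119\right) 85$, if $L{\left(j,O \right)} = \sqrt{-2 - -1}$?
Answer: $-76415 + 85 i \approx -76415.0 + 85.0 i$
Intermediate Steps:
$z = i \sqrt{35}$ ($z = \sqrt{-5 - 30} = \sqrt{-35} = i \sqrt{35} \approx 5.9161 i$)
$L{\left(j,O \right)} = i$ ($L{\left(j,O \right)} = \sqrt{-2 + 1} = \sqrt{-1} = i$)
$\left(\left(-780 + L{\left(z,-6 \right)}\right) - 119\right) 85 = \left(\left(-780 + i\right) - 119\right) 85 = \left(-899 + i\right) 85 = -76415 + 85 i$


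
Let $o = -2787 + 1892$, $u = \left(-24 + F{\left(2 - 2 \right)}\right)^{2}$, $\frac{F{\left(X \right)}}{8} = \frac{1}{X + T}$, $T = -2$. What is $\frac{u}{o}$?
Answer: $- \frac{784}{895} \approx -0.87598$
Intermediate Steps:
$F{\left(X \right)} = \frac{8}{-2 + X}$ ($F{\left(X \right)} = \frac{8}{X - 2} = \frac{8}{-2 + X}$)
$u = 784$ ($u = \left(-24 + \frac{8}{-2 + \left(2 - 2\right)}\right)^{2} = \left(-24 + \frac{8}{-2 + 0}\right)^{2} = \left(-24 + \frac{8}{-2}\right)^{2} = \left(-24 + 8 \left(- \frac{1}{2}\right)\right)^{2} = \left(-24 - 4\right)^{2} = \left(-28\right)^{2} = 784$)
$o = -895$
$\frac{u}{o} = \frac{784}{-895} = 784 \left(- \frac{1}{895}\right) = - \frac{784}{895}$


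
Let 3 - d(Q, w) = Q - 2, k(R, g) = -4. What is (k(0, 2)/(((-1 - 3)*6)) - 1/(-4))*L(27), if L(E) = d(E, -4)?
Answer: -55/6 ≈ -9.1667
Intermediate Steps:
d(Q, w) = 5 - Q (d(Q, w) = 3 - (Q - 2) = 3 - (-2 + Q) = 3 + (2 - Q) = 5 - Q)
L(E) = 5 - E
(k(0, 2)/(((-1 - 3)*6)) - 1/(-4))*L(27) = (-4*1/(6*(-1 - 3)) - 1/(-4))*(5 - 1*27) = (-4/((-4*6)) - 1*(-¼))*(5 - 27) = (-4/(-24) + ¼)*(-22) = (-4*(-1/24) + ¼)*(-22) = (⅙ + ¼)*(-22) = (5/12)*(-22) = -55/6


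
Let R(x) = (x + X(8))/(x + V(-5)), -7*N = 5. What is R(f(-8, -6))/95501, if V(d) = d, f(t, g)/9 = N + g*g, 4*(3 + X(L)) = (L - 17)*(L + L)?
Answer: 975/104478094 ≈ 9.3321e-6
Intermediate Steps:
N = -5/7 (N = -⅐*5 = -5/7 ≈ -0.71429)
X(L) = -3 + L*(-17 + L)/2 (X(L) = -3 + ((L - 17)*(L + L))/4 = -3 + ((-17 + L)*(2*L))/4 = -3 + (2*L*(-17 + L))/4 = -3 + L*(-17 + L)/2)
f(t, g) = -45/7 + 9*g² (f(t, g) = 9*(-5/7 + g*g) = 9*(-5/7 + g²) = -45/7 + 9*g²)
R(x) = (-39 + x)/(-5 + x) (R(x) = (x + (-3 + (½)*8² - 17/2*8))/(x - 5) = (x + (-3 + (½)*64 - 68))/(-5 + x) = (x + (-3 + 32 - 68))/(-5 + x) = (x - 39)/(-5 + x) = (-39 + x)/(-5 + x))
R(f(-8, -6))/95501 = ((-39 + (-45/7 + 9*(-6)²))/(-5 + (-45/7 + 9*(-6)²)))/95501 = ((-39 + (-45/7 + 9*36))/(-5 + (-45/7 + 9*36)))*(1/95501) = ((-39 + (-45/7 + 324))/(-5 + (-45/7 + 324)))*(1/95501) = ((-39 + 2223/7)/(-5 + 2223/7))*(1/95501) = ((1950/7)/(2188/7))*(1/95501) = ((7/2188)*(1950/7))*(1/95501) = (975/1094)*(1/95501) = 975/104478094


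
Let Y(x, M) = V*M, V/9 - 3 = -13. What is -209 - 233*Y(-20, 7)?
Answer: 146581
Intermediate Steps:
V = -90 (V = 27 + 9*(-13) = 27 - 117 = -90)
Y(x, M) = -90*M
-209 - 233*Y(-20, 7) = -209 - (-20970)*7 = -209 - 233*(-630) = -209 + 146790 = 146581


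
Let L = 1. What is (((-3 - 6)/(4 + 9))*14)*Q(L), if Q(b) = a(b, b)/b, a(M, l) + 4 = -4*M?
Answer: 1008/13 ≈ 77.538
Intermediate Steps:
a(M, l) = -4 - 4*M
Q(b) = (-4 - 4*b)/b
(((-3 - 6)/(4 + 9))*14)*Q(L) = (((-3 - 6)/(4 + 9))*14)*(-4 - 4/1) = (-9/13*14)*(-4 - 4*1) = (-9*1/13*14)*(-4 - 4) = -9/13*14*(-8) = -126/13*(-8) = 1008/13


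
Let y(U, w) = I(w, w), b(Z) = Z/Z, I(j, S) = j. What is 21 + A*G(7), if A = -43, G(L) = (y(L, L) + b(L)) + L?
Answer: -624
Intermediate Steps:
b(Z) = 1
y(U, w) = w
G(L) = 1 + 2*L (G(L) = (L + 1) + L = (1 + L) + L = 1 + 2*L)
21 + A*G(7) = 21 - 43*(1 + 2*7) = 21 - 43*(1 + 14) = 21 - 43*15 = 21 - 645 = -624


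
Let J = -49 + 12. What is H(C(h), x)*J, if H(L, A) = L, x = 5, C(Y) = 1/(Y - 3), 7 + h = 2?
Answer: 37/8 ≈ 4.6250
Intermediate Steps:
h = -5 (h = -7 + 2 = -5)
C(Y) = 1/(-3 + Y)
J = -37
H(C(h), x)*J = -37/(-3 - 5) = -37/(-8) = -⅛*(-37) = 37/8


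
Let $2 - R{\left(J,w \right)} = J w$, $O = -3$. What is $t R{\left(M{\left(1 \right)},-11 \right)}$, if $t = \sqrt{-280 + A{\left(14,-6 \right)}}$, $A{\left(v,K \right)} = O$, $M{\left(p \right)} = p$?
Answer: $13 i \sqrt{283} \approx 218.69 i$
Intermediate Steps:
$R{\left(J,w \right)} = 2 - J w$
$A{\left(v,K \right)} = -3$
$t = i \sqrt{283}$ ($t = \sqrt{-280 - 3} = \sqrt{-283} = i \sqrt{283} \approx 16.823 i$)
$t R{\left(M{\left(1 \right)},-11 \right)} = i \sqrt{283} \left(2 - 1 \left(-11\right)\right) = i \sqrt{283} \left(2 + 11\right) = i \sqrt{283} \cdot 13 = 13 i \sqrt{283}$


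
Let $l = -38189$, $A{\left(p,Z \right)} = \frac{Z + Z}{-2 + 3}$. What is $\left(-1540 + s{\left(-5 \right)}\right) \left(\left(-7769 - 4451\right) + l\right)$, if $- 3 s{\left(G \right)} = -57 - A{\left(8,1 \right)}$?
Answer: $76638483$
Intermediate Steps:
$A{\left(p,Z \right)} = 2 Z$ ($A{\left(p,Z \right)} = \frac{2 Z}{1} = 2 Z 1 = 2 Z$)
$s{\left(G \right)} = \frac{59}{3}$ ($s{\left(G \right)} = - \frac{-57 - 2 \cdot 1}{3} = - \frac{-57 - 2}{3} = \left(- \frac{1}{3}\right) \left(-59\right) = \frac{59}{3}$)
$\left(-1540 + s{\left(-5 \right)}\right) \left(\left(-7769 - 4451\right) + l\right) = \left(-1540 + \frac{59}{3}\right) \left(\left(-7769 - 4451\right) - 38189\right) = - \frac{4561 \left(-12220 - 38189\right)}{3} = \left(- \frac{4561}{3}\right) \left(-50409\right) = 76638483$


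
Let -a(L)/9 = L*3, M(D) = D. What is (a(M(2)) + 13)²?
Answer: 1681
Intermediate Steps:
a(L) = -27*L (a(L) = -9*L*3 = -27*L)
(a(M(2)) + 13)² = (-27*2 + 13)² = (-54 + 13)² = (-41)² = 1681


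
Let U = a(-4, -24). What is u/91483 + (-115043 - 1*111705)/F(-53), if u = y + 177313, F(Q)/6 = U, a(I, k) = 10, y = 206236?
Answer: -5180143586/1372245 ≈ -3774.9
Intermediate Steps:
U = 10
F(Q) = 60 (F(Q) = 6*10 = 60)
u = 383549 (u = 206236 + 177313 = 383549)
u/91483 + (-115043 - 1*111705)/F(-53) = 383549/91483 + (-115043 - 1*111705)/60 = 383549*(1/91483) + (-115043 - 111705)*(1/60) = 383549/91483 - 226748*1/60 = 383549/91483 - 56687/15 = -5180143586/1372245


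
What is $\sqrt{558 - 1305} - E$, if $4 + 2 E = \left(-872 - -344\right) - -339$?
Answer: $\frac{193}{2} + 3 i \sqrt{83} \approx 96.5 + 27.331 i$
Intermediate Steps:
$E = - \frac{193}{2}$ ($E = -2 + \frac{\left(-872 - -344\right) - -339}{2} = -2 + \frac{\left(-872 + 344\right) + 339}{2} = -2 + \frac{-528 + 339}{2} = -2 + \frac{1}{2} \left(-189\right) = -2 - \frac{189}{2} = - \frac{193}{2} \approx -96.5$)
$\sqrt{558 - 1305} - E = \sqrt{558 - 1305} - - \frac{193}{2} = \sqrt{-747} + \frac{193}{2} = 3 i \sqrt{83} + \frac{193}{2} = \frac{193}{2} + 3 i \sqrt{83}$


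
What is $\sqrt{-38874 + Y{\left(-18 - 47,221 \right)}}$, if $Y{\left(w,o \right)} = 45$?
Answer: $43 i \sqrt{21} \approx 197.05 i$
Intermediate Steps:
$\sqrt{-38874 + Y{\left(-18 - 47,221 \right)}} = \sqrt{-38874 + 45} = \sqrt{-38829} = 43 i \sqrt{21}$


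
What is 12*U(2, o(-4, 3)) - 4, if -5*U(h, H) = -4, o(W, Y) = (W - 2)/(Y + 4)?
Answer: 28/5 ≈ 5.6000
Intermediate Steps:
o(W, Y) = (-2 + W)/(4 + Y)
U(h, H) = ⅘ (U(h, H) = -⅕*(-4) = ⅘)
12*U(2, o(-4, 3)) - 4 = 12*(⅘) - 4 = 48/5 - 4 = 28/5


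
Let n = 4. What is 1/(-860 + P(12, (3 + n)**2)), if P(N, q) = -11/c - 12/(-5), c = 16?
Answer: -80/68663 ≈ -0.0011651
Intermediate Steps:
P(N, q) = 137/80 (P(N, q) = -11/16 - 12/(-5) = -11*1/16 - 12*(-1/5) = -11/16 + 12/5 = 137/80)
1/(-860 + P(12, (3 + n)**2)) = 1/(-860 + 137/80) = 1/(-68663/80) = -80/68663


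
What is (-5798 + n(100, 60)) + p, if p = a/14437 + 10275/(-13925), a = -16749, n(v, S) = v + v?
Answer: -45031070382/8041409 ≈ -5599.9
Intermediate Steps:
n(v, S) = 2*v
p = -15262800/8041409 (p = -16749/14437 + 10275/(-13925) = -16749*1/14437 + 10275*(-1/13925) = -16749/14437 - 411/557 = -15262800/8041409 ≈ -1.8980)
(-5798 + n(100, 60)) + p = (-5798 + 2*100) - 15262800/8041409 = (-5798 + 200) - 15262800/8041409 = -5598 - 15262800/8041409 = -45031070382/8041409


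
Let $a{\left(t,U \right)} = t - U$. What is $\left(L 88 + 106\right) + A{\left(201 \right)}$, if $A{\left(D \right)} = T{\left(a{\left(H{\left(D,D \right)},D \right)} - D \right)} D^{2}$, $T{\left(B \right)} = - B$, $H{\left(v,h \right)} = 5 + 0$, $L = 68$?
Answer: $16045287$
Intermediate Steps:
$H{\left(v,h \right)} = 5$
$A{\left(D \right)} = D^{2} \left(-5 + 2 D\right)$ ($A{\left(D \right)} = - (\left(5 - D\right) - D) D^{2} = - (5 - 2 D) D^{2} = \left(-5 + 2 D\right) D^{2} = D^{2} \left(-5 + 2 D\right)$)
$\left(L 88 + 106\right) + A{\left(201 \right)} = \left(68 \cdot 88 + 106\right) + 201^{2} \left(-5 + 2 \cdot 201\right) = \left(5984 + 106\right) + 40401 \left(-5 + 402\right) = 6090 + 40401 \cdot 397 = 6090 + 16039197 = 16045287$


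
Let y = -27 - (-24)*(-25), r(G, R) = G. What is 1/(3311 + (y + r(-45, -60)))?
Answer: 1/2639 ≈ 0.00037893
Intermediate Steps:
y = -627 (y = -27 - 24*25 = -27 - 600 = -627)
1/(3311 + (y + r(-45, -60))) = 1/(3311 + (-627 - 45)) = 1/(3311 - 672) = 1/2639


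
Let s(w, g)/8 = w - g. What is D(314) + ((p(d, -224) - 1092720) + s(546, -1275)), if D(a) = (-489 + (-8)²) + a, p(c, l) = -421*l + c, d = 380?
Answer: -983579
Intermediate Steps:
s(w, g) = -8*g + 8*w (s(w, g) = 8*(w - g) = -8*g + 8*w)
p(c, l) = c - 421*l
D(a) = -425 + a (D(a) = (-489 + 64) + a = -425 + a)
D(314) + ((p(d, -224) - 1092720) + s(546, -1275)) = (-425 + 314) + (((380 - 421*(-224)) - 1092720) + (-8*(-1275) + 8*546)) = -111 + (((380 + 94304) - 1092720) + (10200 + 4368)) = -111 + ((94684 - 1092720) + 14568) = -111 + (-998036 + 14568) = -111 - 983468 = -983579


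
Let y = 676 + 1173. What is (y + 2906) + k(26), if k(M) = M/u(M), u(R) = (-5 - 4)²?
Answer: 385181/81 ≈ 4755.3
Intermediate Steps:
u(R) = 81 (u(R) = (-9)² = 81)
y = 1849
k(M) = M/81
(y + 2906) + k(26) = (1849 + 2906) + (1/81)*26 = 4755 + 26/81 = 385181/81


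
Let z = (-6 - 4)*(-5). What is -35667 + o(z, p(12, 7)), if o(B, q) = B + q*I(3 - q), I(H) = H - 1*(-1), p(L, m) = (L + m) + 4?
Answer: -36054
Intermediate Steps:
p(L, m) = 4 + L + m
z = 50 (z = -10*(-5) = 50)
I(H) = 1 + H (I(H) = H + 1 = 1 + H)
o(B, q) = B + q*(4 - q) (o(B, q) = B + q*(1 + (3 - q)) = B + q*(4 - q))
-35667 + o(z, p(12, 7)) = -35667 + (50 - (4 + 12 + 7)*(-4 + (4 + 12 + 7))) = -35667 + (50 - 1*23*(-4 + 23)) = -35667 + (50 - 1*23*19) = -35667 + (50 - 437) = -35667 - 387 = -36054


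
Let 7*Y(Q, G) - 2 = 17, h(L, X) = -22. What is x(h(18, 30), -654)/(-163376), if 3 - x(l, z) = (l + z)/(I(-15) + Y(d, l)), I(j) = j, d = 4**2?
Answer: 2237/7025168 ≈ 0.00031843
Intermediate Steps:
d = 16
Y(Q, G) = 19/7 (Y(Q, G) = 2/7 + (1/7)*17 = 2/7 + 17/7 = 19/7)
x(l, z) = 3 + 7*l/86 + 7*z/86 (x(l, z) = 3 - (l + z)/(-15 + 19/7) = 3 - (l + z)/(-86/7) = 3 - (l + z)*(-7)/86 = 3 - (-7*l/86 - 7*z/86) = 3 + (7*l/86 + 7*z/86) = 3 + 7*l/86 + 7*z/86)
x(h(18, 30), -654)/(-163376) = (3 + (7/86)*(-22) + (7/86)*(-654))/(-163376) = (3 - 77/43 - 2289/43)*(-1/163376) = -2237/43*(-1/163376) = 2237/7025168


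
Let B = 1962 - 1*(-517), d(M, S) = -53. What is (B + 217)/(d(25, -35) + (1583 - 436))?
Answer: 1348/547 ≈ 2.4644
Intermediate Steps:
B = 2479 (B = 1962 + 517 = 2479)
(B + 217)/(d(25, -35) + (1583 - 436)) = (2479 + 217)/(-53 + (1583 - 436)) = 2696/(-53 + 1147) = 2696/1094 = 2696*(1/1094) = 1348/547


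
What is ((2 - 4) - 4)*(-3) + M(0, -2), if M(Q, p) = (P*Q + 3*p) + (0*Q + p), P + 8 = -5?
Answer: 10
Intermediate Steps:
P = -13 (P = -8 - 5 = -13)
M(Q, p) = -13*Q + 4*p (M(Q, p) = (-13*Q + 3*p) + (0*Q + p) = (-13*Q + 3*p) + (0 + p) = (-13*Q + 3*p) + p = -13*Q + 4*p)
((2 - 4) - 4)*(-3) + M(0, -2) = ((2 - 4) - 4)*(-3) + (-13*0 + 4*(-2)) = (-2 - 4)*(-3) + (0 - 8) = -6*(-3) - 8 = 18 - 8 = 10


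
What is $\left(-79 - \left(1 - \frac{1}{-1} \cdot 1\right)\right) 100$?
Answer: $-8100$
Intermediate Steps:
$\left(-79 - \left(1 - \frac{1}{-1} \cdot 1\right)\right) 100 = \left(-79 - 2\right) 100 = \left(-81\right) 100 = -8100$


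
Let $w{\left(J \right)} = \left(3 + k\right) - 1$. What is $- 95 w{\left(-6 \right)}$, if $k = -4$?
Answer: $190$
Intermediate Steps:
$w{\left(J \right)} = -2$ ($w{\left(J \right)} = \left(3 - 4\right) - 1 = -1 - 1 = -2$)
$- 95 w{\left(-6 \right)} = \left(-95\right) \left(-2\right) = 190$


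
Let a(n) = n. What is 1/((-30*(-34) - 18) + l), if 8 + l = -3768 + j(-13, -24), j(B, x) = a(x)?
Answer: -1/2798 ≈ -0.00035740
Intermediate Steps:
j(B, x) = x
l = -3800 (l = -8 + (-3768 - 24) = -8 - 3792 = -3800)
1/((-30*(-34) - 18) + l) = 1/((-30*(-34) - 18) - 3800) = 1/((1020 - 18) - 3800) = 1/(1002 - 3800) = 1/(-2798) = -1/2798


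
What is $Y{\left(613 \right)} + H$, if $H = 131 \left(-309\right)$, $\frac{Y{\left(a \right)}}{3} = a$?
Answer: $-38640$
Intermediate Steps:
$Y{\left(a \right)} = 3 a$
$H = -40479$
$Y{\left(613 \right)} + H = 3 \cdot 613 - 40479 = 1839 - 40479 = -38640$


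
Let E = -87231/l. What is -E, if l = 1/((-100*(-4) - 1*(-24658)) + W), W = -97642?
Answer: -6331574904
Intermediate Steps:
l = -1/72584 (l = 1/((-100*(-4) - 1*(-24658)) - 97642) = 1/((400 + 24658) - 97642) = 1/(25058 - 97642) = 1/(-72584) = -1/72584 ≈ -1.3777e-5)
E = 6331574904 (E = -87231/(-1/72584) = -87231*(-72584) = 6331574904)
-E = -1*6331574904 = -6331574904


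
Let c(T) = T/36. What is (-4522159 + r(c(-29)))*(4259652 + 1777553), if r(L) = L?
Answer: -982843408400365/36 ≈ -2.7301e+13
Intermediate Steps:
c(T) = T/36 (c(T) = T*(1/36) = T/36)
(-4522159 + r(c(-29)))*(4259652 + 1777553) = (-4522159 + (1/36)*(-29))*(4259652 + 1777553) = (-4522159 - 29/36)*6037205 = -162797753/36*6037205 = -982843408400365/36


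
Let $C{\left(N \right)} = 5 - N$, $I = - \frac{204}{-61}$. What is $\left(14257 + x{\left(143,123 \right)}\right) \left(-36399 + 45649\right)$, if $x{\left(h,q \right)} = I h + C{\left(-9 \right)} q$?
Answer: $\frac{9285991750}{61} \approx 1.5223 \cdot 10^{8}$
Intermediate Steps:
$I = \frac{204}{61}$ ($I = \left(-204\right) \left(- \frac{1}{61}\right) = \frac{204}{61} \approx 3.3443$)
$x{\left(h,q \right)} = 14 q + \frac{204 h}{61}$ ($x{\left(h,q \right)} = \frac{204 h}{61} + \left(5 - -9\right) q = \frac{204 h}{61} + \left(5 + 9\right) q = \frac{204 h}{61} + 14 q = 14 q + \frac{204 h}{61}$)
$\left(14257 + x{\left(143,123 \right)}\right) \left(-36399 + 45649\right) = \left(14257 + \left(14 \cdot 123 + \frac{204}{61} \cdot 143\right)\right) \left(-36399 + 45649\right) = \left(14257 + \left(1722 + \frac{29172}{61}\right)\right) 9250 = \left(14257 + \frac{134214}{61}\right) 9250 = \frac{1003891}{61} \cdot 9250 = \frac{9285991750}{61}$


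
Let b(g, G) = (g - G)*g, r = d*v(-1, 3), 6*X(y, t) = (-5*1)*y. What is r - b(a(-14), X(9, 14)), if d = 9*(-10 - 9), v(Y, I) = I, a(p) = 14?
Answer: -814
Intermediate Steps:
X(y, t) = -5*y/6 (X(y, t) = ((-5*1)*y)/6 = (-5*y)/6 = -5*y/6)
d = -171 (d = 9*(-19) = -171)
r = -513 (r = -171*3 = -513)
b(g, G) = g*(g - G)
r - b(a(-14), X(9, 14)) = -513 - 14*(14 - (-5)*9/6) = -513 - 14*(14 - 1*(-15/2)) = -513 - 14*(14 + 15/2) = -513 - 14*43/2 = -513 - 1*301 = -513 - 301 = -814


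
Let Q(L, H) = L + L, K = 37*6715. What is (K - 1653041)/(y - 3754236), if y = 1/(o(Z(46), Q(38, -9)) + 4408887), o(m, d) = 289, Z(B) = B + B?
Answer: 6193066881136/16553087269535 ≈ 0.37413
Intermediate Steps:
Z(B) = 2*B
K = 248455
Q(L, H) = 2*L
y = 1/4409176 (y = 1/(289 + 4408887) = 1/4409176 ≈ 2.2680e-7)
(K - 1653041)/(y - 3754236) = (248455 - 1653041)/(1/4409176 - 3754236) = -1404586/(-16553087269535/4409176) = -1404586*(-4409176/16553087269535) = 6193066881136/16553087269535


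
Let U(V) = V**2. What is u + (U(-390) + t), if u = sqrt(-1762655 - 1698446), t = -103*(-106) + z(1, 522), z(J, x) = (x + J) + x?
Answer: 164063 + I*sqrt(3461101) ≈ 1.6406e+5 + 1860.4*I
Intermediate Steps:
z(J, x) = J + 2*x (z(J, x) = (J + x) + x = J + 2*x)
t = 11963 (t = -103*(-106) + (1 + 2*522) = 10918 + (1 + 1044) = 10918 + 1045 = 11963)
u = I*sqrt(3461101) (u = sqrt(-3461101) = I*sqrt(3461101) ≈ 1860.4*I)
u + (U(-390) + t) = I*sqrt(3461101) + ((-390)**2 + 11963) = I*sqrt(3461101) + (152100 + 11963) = I*sqrt(3461101) + 164063 = 164063 + I*sqrt(3461101)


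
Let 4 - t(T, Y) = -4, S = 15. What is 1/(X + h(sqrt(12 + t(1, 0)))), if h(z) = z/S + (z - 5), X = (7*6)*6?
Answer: 11115/2744381 - 96*sqrt(5)/2744381 ≈ 0.0039719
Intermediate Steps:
t(T, Y) = 8 (t(T, Y) = 4 - 1*(-4) = 4 + 4 = 8)
X = 252 (X = 42*6 = 252)
h(z) = -5 + 16*z/15 (h(z) = z/15 + (z - 5) = z*(1/15) + (-5 + z) = z/15 + (-5 + z) = -5 + 16*z/15)
1/(X + h(sqrt(12 + t(1, 0)))) = 1/(252 + (-5 + 16*sqrt(12 + 8)/15)) = 1/(252 + (-5 + 16*sqrt(20)/15)) = 1/(252 + (-5 + 16*(2*sqrt(5))/15)) = 1/(252 + (-5 + 32*sqrt(5)/15)) = 1/(247 + 32*sqrt(5)/15)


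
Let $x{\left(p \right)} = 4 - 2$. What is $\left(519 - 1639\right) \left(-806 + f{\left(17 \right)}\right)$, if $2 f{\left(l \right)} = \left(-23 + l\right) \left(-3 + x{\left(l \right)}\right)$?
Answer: $899360$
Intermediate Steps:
$x{\left(p \right)} = 2$
$f{\left(l \right)} = \frac{23}{2} - \frac{l}{2}$ ($f{\left(l \right)} = \frac{\left(-23 + l\right) \left(-3 + 2\right)}{2} = \frac{\left(-23 + l\right) \left(-1\right)}{2} = \frac{23 - l}{2} = \frac{23}{2} - \frac{l}{2}$)
$\left(519 - 1639\right) \left(-806 + f{\left(17 \right)}\right) = \left(519 - 1639\right) \left(-806 + \left(\frac{23}{2} - \frac{17}{2}\right)\right) = - 1120 \left(-806 + \left(\frac{23}{2} - \frac{17}{2}\right)\right) = - 1120 \left(-806 + 3\right) = \left(-1120\right) \left(-803\right) = 899360$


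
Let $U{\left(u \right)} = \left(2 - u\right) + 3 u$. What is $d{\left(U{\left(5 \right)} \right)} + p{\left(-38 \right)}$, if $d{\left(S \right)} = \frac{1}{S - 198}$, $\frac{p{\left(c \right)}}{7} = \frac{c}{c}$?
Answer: $\frac{1301}{186} \approx 6.9946$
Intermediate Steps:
$p{\left(c \right)} = 7$ ($p{\left(c \right)} = 7 \frac{c}{c} = 7 \cdot 1 = 7$)
$U{\left(u \right)} = 2 + 2 u$
$d{\left(S \right)} = \frac{1}{-198 + S}$
$d{\left(U{\left(5 \right)} \right)} + p{\left(-38 \right)} = \frac{1}{-198 + \left(2 + 2 \cdot 5\right)} + 7 = \frac{1}{-198 + \left(2 + 10\right)} + 7 = \frac{1}{-198 + 12} + 7 = \frac{1}{-186} + 7 = - \frac{1}{186} + 7 = \frac{1301}{186}$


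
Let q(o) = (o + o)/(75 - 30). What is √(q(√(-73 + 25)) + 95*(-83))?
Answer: √(-1774125 + 40*I*√3)/15 ≈ 0.0017338 + 88.797*I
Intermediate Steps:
q(o) = 2*o/45 (q(o) = (2*o)/45 = (2*o)*(1/45) = 2*o/45)
√(q(√(-73 + 25)) + 95*(-83)) = √(2*√(-73 + 25)/45 + 95*(-83)) = √(2*√(-48)/45 - 7885) = √(2*(4*I*√3)/45 - 7885) = √(8*I*√3/45 - 7885) = √(-7885 + 8*I*√3/45)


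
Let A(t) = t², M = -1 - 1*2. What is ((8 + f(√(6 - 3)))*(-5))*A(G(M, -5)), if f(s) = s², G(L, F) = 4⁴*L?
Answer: -32440320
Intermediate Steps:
M = -3 (M = -1 - 2 = -3)
G(L, F) = 256*L
((8 + f(√(6 - 3)))*(-5))*A(G(M, -5)) = ((8 + (√(6 - 3))²)*(-5))*(256*(-3))² = ((8 + (√3)²)*(-5))*(-768)² = ((8 + 3)*(-5))*589824 = (11*(-5))*589824 = -55*589824 = -32440320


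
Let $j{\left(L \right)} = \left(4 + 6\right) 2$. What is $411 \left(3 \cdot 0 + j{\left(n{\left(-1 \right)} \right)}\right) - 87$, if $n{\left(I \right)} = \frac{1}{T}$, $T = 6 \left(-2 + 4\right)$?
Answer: $8133$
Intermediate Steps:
$T = 12$ ($T = 6 \cdot 2 = 12$)
$n{\left(I \right)} = \frac{1}{12}$
$j{\left(L \right)} = 20$ ($j{\left(L \right)} = 10 \cdot 2 = 20$)
$411 \left(3 \cdot 0 + j{\left(n{\left(-1 \right)} \right)}\right) - 87 = 411 \left(3 \cdot 0 + 20\right) - 87 = 411 \left(0 + 20\right) - 87 = 411 \cdot 20 - 87 = 8220 - 87 = 8133$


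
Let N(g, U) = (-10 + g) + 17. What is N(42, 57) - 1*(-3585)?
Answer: 3634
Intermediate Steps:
N(g, U) = 7 + g
N(42, 57) - 1*(-3585) = (7 + 42) - 1*(-3585) = 49 + 3585 = 3634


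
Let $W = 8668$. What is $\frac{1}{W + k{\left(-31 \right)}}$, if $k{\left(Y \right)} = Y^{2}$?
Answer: $\frac{1}{9629} \approx 0.00010385$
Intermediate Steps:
$\frac{1}{W + k{\left(-31 \right)}} = \frac{1}{8668 + \left(-31\right)^{2}} = \frac{1}{8668 + 961} = \frac{1}{9629}$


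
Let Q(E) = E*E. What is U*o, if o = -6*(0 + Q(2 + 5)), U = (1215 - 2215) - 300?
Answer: 382200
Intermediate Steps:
U = -1300 (U = -1000 - 300 = -1300)
Q(E) = E**2
o = -294 (o = -6*(0 + (2 + 5)**2) = -6*(0 + 7**2) = -6*(0 + 49) = -6*49 = -294)
U*o = -1300*(-294) = 382200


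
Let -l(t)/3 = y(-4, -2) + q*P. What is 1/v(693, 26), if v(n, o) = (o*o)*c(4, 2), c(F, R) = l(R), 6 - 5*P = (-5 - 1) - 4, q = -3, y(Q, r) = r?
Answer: 5/117624 ≈ 4.2508e-5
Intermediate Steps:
P = 16/5 (P = 6/5 - ((-5 - 1) - 4)/5 = 6/5 - (-6 - 4)/5 = 6/5 - ⅕*(-10) = 6/5 + 2 = 16/5 ≈ 3.2000)
l(t) = 174/5 (l(t) = -3*(-2 - 3*16/5) = -3*(-2 - 48/5) = -3*(-58/5) = 174/5)
c(F, R) = 174/5
v(n, o) = 174*o²/5 (v(n, o) = (o*o)*(174/5) = o²*(174/5) = 174*o²/5)
1/v(693, 26) = 1/((174/5)*26²) = 1/((174/5)*676) = 1/(117624/5) = 5/117624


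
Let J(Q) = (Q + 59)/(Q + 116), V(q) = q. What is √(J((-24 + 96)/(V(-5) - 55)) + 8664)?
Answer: 5*√114189838/574 ≈ 93.083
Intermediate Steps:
J(Q) = (59 + Q)/(116 + Q)
√(J((-24 + 96)/(V(-5) - 55)) + 8664) = √((59 + (-24 + 96)/(-5 - 55))/(116 + (-24 + 96)/(-5 - 55)) + 8664) = √((59 + 72/(-60))/(116 + 72/(-60)) + 8664) = √((59 + 72*(-1/60))/(116 + 72*(-1/60)) + 8664) = √((59 - 6/5)/(116 - 6/5) + 8664) = √((289/5)/(574/5) + 8664) = √((5/574)*(289/5) + 8664) = √(289/574 + 8664) = √(4973425/574) = 5*√114189838/574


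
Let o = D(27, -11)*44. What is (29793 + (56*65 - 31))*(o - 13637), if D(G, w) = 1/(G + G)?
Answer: -4099282718/9 ≈ -4.5548e+8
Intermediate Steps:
D(G, w) = 1/(2*G)
o = 22/27 (o = ((1/2)/27)*44 = ((1/2)*(1/27))*44 = (1/54)*44 = 22/27 ≈ 0.81481)
(29793 + (56*65 - 31))*(o - 13637) = (29793 + (56*65 - 31))*(22/27 - 13637) = (29793 + (3640 - 31))*(-368177/27) = (29793 + 3609)*(-368177/27) = 33402*(-368177/27) = -4099282718/9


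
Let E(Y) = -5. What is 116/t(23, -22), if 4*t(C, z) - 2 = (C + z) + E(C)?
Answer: -232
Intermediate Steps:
t(C, z) = -¾ + C/4 + z/4 (t(C, z) = ½ + ((C + z) - 5)/4 = ½ + (-5 + C + z)/4 = ½ + (-5/4 + C/4 + z/4) = -¾ + C/4 + z/4)
116/t(23, -22) = 116/(-¾ + (¼)*23 + (¼)*(-22)) = 116/(-¾ + 23/4 - 11/2) = 116/(-½) = 116*(-2) = -232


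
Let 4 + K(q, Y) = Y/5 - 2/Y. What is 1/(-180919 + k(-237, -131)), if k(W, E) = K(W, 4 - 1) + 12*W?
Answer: -15/2756506 ≈ -5.4417e-6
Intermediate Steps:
K(q, Y) = -4 - 2/Y + Y/5 (K(q, Y) = -4 + (Y/5 - 2/Y) = -4 + (-2/Y + Y/5) = -4 - 2/Y + Y/5)
k(W, E) = -61/15 + 12*W (k(W, E) = (-4 - 2/(4 - 1) + (4 - 1)/5) + 12*W = (-4 - 2/3 + (⅕)*3) + 12*W = (-4 - 2*⅓ + ⅗) + 12*W = (-4 - ⅔ + ⅗) + 12*W = -61/15 + 12*W)
1/(-180919 + k(-237, -131)) = 1/(-180919 + (-61/15 + 12*(-237))) = 1/(-180919 + (-61/15 - 2844)) = 1/(-180919 - 42721/15) = 1/(-2756506/15) = -15/2756506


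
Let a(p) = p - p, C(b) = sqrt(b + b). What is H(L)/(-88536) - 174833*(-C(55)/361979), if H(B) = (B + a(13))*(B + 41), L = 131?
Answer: -5633/22134 + 174833*sqrt(110)/361979 ≈ 4.8112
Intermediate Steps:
C(b) = sqrt(2)*sqrt(b) (C(b) = sqrt(2*b) = sqrt(2)*sqrt(b))
a(p) = 0
H(B) = B*(41 + B) (H(B) = (B + 0)*(B + 41) = B*(41 + B))
H(L)/(-88536) - 174833*(-C(55)/361979) = (131*(41 + 131))/(-88536) - 174833*(-sqrt(110)/361979) = (131*172)*(-1/88536) - 174833*(-sqrt(110)/361979) = 22532*(-1/88536) - 174833*(-sqrt(110)/361979) = -5633/22134 - 174833*(-sqrt(110)/361979) = -5633/22134 - (-174833)*sqrt(110)/361979 = -5633/22134 + 174833*sqrt(110)/361979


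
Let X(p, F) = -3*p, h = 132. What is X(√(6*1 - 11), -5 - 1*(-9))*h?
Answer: -396*I*√5 ≈ -885.48*I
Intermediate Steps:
X(√(6*1 - 11), -5 - 1*(-9))*h = -3*√(6*1 - 11)*132 = -3*√(6 - 11)*132 = -3*I*√5*132 = -396*I*√5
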